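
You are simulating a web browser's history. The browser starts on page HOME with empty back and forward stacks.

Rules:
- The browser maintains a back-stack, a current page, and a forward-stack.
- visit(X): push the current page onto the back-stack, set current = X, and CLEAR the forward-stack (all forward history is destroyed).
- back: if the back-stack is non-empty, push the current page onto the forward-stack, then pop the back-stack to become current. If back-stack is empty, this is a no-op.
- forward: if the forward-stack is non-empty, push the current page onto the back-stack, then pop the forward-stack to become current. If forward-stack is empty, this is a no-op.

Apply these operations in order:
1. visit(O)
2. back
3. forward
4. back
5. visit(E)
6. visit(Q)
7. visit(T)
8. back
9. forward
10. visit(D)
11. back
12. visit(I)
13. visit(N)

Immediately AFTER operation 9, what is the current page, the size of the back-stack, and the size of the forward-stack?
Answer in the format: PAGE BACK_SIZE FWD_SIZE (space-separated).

After 1 (visit(O)): cur=O back=1 fwd=0
After 2 (back): cur=HOME back=0 fwd=1
After 3 (forward): cur=O back=1 fwd=0
After 4 (back): cur=HOME back=0 fwd=1
After 5 (visit(E)): cur=E back=1 fwd=0
After 6 (visit(Q)): cur=Q back=2 fwd=0
After 7 (visit(T)): cur=T back=3 fwd=0
After 8 (back): cur=Q back=2 fwd=1
After 9 (forward): cur=T back=3 fwd=0

T 3 0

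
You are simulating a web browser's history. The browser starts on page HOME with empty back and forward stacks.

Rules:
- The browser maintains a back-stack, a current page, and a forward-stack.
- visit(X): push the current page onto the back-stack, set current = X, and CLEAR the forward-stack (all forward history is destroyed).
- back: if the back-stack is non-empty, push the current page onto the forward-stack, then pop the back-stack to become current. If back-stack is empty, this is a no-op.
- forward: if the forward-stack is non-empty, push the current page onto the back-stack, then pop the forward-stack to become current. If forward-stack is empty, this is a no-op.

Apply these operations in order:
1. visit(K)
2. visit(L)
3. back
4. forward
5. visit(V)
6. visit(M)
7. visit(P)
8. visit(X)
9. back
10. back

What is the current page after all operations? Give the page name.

After 1 (visit(K)): cur=K back=1 fwd=0
After 2 (visit(L)): cur=L back=2 fwd=0
After 3 (back): cur=K back=1 fwd=1
After 4 (forward): cur=L back=2 fwd=0
After 5 (visit(V)): cur=V back=3 fwd=0
After 6 (visit(M)): cur=M back=4 fwd=0
After 7 (visit(P)): cur=P back=5 fwd=0
After 8 (visit(X)): cur=X back=6 fwd=0
After 9 (back): cur=P back=5 fwd=1
After 10 (back): cur=M back=4 fwd=2

Answer: M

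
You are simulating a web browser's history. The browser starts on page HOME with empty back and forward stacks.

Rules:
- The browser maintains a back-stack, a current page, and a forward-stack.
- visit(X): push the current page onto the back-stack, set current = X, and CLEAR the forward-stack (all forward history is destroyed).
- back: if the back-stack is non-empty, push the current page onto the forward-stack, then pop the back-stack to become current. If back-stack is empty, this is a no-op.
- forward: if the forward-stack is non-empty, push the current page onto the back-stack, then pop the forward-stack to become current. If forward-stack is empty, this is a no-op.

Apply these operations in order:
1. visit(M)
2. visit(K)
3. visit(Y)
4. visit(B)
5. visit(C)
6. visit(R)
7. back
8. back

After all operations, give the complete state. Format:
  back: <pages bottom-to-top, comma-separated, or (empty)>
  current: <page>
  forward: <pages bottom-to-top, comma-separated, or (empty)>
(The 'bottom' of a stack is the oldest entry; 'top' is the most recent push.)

After 1 (visit(M)): cur=M back=1 fwd=0
After 2 (visit(K)): cur=K back=2 fwd=0
After 3 (visit(Y)): cur=Y back=3 fwd=0
After 4 (visit(B)): cur=B back=4 fwd=0
After 5 (visit(C)): cur=C back=5 fwd=0
After 6 (visit(R)): cur=R back=6 fwd=0
After 7 (back): cur=C back=5 fwd=1
After 8 (back): cur=B back=4 fwd=2

Answer: back: HOME,M,K,Y
current: B
forward: R,C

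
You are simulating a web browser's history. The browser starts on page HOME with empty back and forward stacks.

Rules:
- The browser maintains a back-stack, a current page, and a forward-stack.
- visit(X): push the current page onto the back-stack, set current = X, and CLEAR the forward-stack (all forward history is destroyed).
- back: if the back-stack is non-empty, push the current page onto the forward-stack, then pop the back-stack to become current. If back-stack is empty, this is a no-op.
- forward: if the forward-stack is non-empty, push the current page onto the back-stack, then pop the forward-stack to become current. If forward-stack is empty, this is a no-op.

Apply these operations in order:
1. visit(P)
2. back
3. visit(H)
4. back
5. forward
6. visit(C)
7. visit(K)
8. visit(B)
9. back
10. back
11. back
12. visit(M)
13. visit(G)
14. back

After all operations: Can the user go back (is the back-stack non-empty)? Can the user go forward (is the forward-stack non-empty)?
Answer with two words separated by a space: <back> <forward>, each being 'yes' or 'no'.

After 1 (visit(P)): cur=P back=1 fwd=0
After 2 (back): cur=HOME back=0 fwd=1
After 3 (visit(H)): cur=H back=1 fwd=0
After 4 (back): cur=HOME back=0 fwd=1
After 5 (forward): cur=H back=1 fwd=0
After 6 (visit(C)): cur=C back=2 fwd=0
After 7 (visit(K)): cur=K back=3 fwd=0
After 8 (visit(B)): cur=B back=4 fwd=0
After 9 (back): cur=K back=3 fwd=1
After 10 (back): cur=C back=2 fwd=2
After 11 (back): cur=H back=1 fwd=3
After 12 (visit(M)): cur=M back=2 fwd=0
After 13 (visit(G)): cur=G back=3 fwd=0
After 14 (back): cur=M back=2 fwd=1

Answer: yes yes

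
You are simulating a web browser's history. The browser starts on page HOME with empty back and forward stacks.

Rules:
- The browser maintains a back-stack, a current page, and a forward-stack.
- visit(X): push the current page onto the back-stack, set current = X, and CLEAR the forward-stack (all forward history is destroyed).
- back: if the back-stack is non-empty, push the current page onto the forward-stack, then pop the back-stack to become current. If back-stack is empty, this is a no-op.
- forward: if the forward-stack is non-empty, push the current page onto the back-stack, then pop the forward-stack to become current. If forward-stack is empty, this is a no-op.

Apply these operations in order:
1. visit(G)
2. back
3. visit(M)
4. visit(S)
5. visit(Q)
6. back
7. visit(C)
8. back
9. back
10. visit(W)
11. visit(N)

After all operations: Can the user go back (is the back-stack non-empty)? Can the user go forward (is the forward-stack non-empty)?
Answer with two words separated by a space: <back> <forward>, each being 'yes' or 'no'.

Answer: yes no

Derivation:
After 1 (visit(G)): cur=G back=1 fwd=0
After 2 (back): cur=HOME back=0 fwd=1
After 3 (visit(M)): cur=M back=1 fwd=0
After 4 (visit(S)): cur=S back=2 fwd=0
After 5 (visit(Q)): cur=Q back=3 fwd=0
After 6 (back): cur=S back=2 fwd=1
After 7 (visit(C)): cur=C back=3 fwd=0
After 8 (back): cur=S back=2 fwd=1
After 9 (back): cur=M back=1 fwd=2
After 10 (visit(W)): cur=W back=2 fwd=0
After 11 (visit(N)): cur=N back=3 fwd=0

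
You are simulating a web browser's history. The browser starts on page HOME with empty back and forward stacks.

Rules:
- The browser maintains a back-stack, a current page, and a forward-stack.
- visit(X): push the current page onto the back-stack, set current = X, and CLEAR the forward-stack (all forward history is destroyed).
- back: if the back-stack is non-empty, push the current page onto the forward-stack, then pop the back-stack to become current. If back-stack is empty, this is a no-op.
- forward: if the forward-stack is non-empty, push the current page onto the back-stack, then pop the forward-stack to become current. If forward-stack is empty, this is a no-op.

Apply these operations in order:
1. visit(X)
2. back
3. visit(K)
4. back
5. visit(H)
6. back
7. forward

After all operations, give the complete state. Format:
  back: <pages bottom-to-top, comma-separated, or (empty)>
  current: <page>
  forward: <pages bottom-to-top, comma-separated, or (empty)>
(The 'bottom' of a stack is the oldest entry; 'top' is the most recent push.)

Answer: back: HOME
current: H
forward: (empty)

Derivation:
After 1 (visit(X)): cur=X back=1 fwd=0
After 2 (back): cur=HOME back=0 fwd=1
After 3 (visit(K)): cur=K back=1 fwd=0
After 4 (back): cur=HOME back=0 fwd=1
After 5 (visit(H)): cur=H back=1 fwd=0
After 6 (back): cur=HOME back=0 fwd=1
After 7 (forward): cur=H back=1 fwd=0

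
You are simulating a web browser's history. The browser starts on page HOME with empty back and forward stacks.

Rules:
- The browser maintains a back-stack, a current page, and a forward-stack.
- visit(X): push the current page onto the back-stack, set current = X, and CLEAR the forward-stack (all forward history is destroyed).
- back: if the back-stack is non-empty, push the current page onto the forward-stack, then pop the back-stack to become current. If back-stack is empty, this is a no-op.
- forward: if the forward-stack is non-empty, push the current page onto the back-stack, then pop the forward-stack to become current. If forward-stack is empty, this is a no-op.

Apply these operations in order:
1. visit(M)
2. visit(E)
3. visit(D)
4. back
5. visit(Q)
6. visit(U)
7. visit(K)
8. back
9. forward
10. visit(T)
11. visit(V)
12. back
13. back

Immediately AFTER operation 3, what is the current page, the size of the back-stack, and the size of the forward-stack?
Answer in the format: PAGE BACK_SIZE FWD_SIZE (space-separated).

After 1 (visit(M)): cur=M back=1 fwd=0
After 2 (visit(E)): cur=E back=2 fwd=0
After 3 (visit(D)): cur=D back=3 fwd=0

D 3 0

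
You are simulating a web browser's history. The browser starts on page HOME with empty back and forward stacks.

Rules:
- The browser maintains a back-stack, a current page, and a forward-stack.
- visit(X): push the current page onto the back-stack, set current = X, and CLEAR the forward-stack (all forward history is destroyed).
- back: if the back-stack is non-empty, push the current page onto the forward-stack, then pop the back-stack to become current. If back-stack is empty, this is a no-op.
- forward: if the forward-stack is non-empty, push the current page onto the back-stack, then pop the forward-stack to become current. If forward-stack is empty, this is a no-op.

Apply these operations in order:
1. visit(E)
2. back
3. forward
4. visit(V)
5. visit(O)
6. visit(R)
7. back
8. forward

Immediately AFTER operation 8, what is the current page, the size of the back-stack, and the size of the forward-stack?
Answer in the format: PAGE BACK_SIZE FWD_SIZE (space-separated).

After 1 (visit(E)): cur=E back=1 fwd=0
After 2 (back): cur=HOME back=0 fwd=1
After 3 (forward): cur=E back=1 fwd=0
After 4 (visit(V)): cur=V back=2 fwd=0
After 5 (visit(O)): cur=O back=3 fwd=0
After 6 (visit(R)): cur=R back=4 fwd=0
After 7 (back): cur=O back=3 fwd=1
After 8 (forward): cur=R back=4 fwd=0

R 4 0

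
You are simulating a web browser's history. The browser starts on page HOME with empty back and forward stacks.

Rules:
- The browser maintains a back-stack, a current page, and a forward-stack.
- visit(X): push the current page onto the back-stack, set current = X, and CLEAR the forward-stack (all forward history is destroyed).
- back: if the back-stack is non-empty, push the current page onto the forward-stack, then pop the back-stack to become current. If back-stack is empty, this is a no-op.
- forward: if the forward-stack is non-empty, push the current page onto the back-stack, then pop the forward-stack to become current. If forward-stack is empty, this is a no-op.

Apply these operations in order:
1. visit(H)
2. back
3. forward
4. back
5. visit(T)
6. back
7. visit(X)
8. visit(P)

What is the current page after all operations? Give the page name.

After 1 (visit(H)): cur=H back=1 fwd=0
After 2 (back): cur=HOME back=0 fwd=1
After 3 (forward): cur=H back=1 fwd=0
After 4 (back): cur=HOME back=0 fwd=1
After 5 (visit(T)): cur=T back=1 fwd=0
After 6 (back): cur=HOME back=0 fwd=1
After 7 (visit(X)): cur=X back=1 fwd=0
After 8 (visit(P)): cur=P back=2 fwd=0

Answer: P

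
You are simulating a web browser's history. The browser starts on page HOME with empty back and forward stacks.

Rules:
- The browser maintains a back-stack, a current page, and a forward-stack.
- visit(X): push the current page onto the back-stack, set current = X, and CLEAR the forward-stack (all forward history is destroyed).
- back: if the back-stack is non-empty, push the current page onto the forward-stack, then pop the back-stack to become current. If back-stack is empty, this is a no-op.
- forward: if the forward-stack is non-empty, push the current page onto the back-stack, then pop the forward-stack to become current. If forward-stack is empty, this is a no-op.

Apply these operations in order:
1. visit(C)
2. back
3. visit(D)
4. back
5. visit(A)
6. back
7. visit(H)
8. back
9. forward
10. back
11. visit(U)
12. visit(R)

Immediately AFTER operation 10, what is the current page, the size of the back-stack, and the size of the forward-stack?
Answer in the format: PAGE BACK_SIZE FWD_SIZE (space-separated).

After 1 (visit(C)): cur=C back=1 fwd=0
After 2 (back): cur=HOME back=0 fwd=1
After 3 (visit(D)): cur=D back=1 fwd=0
After 4 (back): cur=HOME back=0 fwd=1
After 5 (visit(A)): cur=A back=1 fwd=0
After 6 (back): cur=HOME back=0 fwd=1
After 7 (visit(H)): cur=H back=1 fwd=0
After 8 (back): cur=HOME back=0 fwd=1
After 9 (forward): cur=H back=1 fwd=0
After 10 (back): cur=HOME back=0 fwd=1

HOME 0 1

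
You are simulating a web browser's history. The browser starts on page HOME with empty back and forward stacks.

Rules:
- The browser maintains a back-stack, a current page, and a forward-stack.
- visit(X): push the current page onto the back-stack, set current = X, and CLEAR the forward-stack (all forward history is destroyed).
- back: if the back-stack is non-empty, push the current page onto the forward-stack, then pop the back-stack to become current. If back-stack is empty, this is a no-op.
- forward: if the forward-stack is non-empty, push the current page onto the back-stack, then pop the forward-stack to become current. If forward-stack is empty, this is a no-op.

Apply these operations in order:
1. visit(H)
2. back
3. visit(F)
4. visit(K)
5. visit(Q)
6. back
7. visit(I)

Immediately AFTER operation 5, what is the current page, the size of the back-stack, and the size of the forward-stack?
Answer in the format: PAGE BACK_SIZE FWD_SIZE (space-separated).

After 1 (visit(H)): cur=H back=1 fwd=0
After 2 (back): cur=HOME back=0 fwd=1
After 3 (visit(F)): cur=F back=1 fwd=0
After 4 (visit(K)): cur=K back=2 fwd=0
After 5 (visit(Q)): cur=Q back=3 fwd=0

Q 3 0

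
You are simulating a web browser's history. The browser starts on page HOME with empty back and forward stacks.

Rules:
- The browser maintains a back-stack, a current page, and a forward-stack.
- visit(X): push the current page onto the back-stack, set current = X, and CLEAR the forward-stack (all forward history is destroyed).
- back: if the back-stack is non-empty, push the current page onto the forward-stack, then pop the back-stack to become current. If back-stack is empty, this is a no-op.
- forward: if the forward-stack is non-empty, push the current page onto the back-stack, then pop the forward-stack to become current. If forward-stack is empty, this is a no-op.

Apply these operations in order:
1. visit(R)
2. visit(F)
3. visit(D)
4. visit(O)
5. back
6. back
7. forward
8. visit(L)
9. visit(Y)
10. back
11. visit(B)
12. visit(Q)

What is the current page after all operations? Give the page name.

After 1 (visit(R)): cur=R back=1 fwd=0
After 2 (visit(F)): cur=F back=2 fwd=0
After 3 (visit(D)): cur=D back=3 fwd=0
After 4 (visit(O)): cur=O back=4 fwd=0
After 5 (back): cur=D back=3 fwd=1
After 6 (back): cur=F back=2 fwd=2
After 7 (forward): cur=D back=3 fwd=1
After 8 (visit(L)): cur=L back=4 fwd=0
After 9 (visit(Y)): cur=Y back=5 fwd=0
After 10 (back): cur=L back=4 fwd=1
After 11 (visit(B)): cur=B back=5 fwd=0
After 12 (visit(Q)): cur=Q back=6 fwd=0

Answer: Q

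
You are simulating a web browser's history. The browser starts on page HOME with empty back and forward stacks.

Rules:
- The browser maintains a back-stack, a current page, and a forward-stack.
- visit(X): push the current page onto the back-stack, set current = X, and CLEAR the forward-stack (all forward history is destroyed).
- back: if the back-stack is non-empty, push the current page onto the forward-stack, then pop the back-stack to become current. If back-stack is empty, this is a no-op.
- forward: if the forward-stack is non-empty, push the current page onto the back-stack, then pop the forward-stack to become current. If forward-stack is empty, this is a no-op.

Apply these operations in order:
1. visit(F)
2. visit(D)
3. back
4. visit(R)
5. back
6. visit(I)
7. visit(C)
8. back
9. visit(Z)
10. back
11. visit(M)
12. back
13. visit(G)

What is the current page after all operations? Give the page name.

After 1 (visit(F)): cur=F back=1 fwd=0
After 2 (visit(D)): cur=D back=2 fwd=0
After 3 (back): cur=F back=1 fwd=1
After 4 (visit(R)): cur=R back=2 fwd=0
After 5 (back): cur=F back=1 fwd=1
After 6 (visit(I)): cur=I back=2 fwd=0
After 7 (visit(C)): cur=C back=3 fwd=0
After 8 (back): cur=I back=2 fwd=1
After 9 (visit(Z)): cur=Z back=3 fwd=0
After 10 (back): cur=I back=2 fwd=1
After 11 (visit(M)): cur=M back=3 fwd=0
After 12 (back): cur=I back=2 fwd=1
After 13 (visit(G)): cur=G back=3 fwd=0

Answer: G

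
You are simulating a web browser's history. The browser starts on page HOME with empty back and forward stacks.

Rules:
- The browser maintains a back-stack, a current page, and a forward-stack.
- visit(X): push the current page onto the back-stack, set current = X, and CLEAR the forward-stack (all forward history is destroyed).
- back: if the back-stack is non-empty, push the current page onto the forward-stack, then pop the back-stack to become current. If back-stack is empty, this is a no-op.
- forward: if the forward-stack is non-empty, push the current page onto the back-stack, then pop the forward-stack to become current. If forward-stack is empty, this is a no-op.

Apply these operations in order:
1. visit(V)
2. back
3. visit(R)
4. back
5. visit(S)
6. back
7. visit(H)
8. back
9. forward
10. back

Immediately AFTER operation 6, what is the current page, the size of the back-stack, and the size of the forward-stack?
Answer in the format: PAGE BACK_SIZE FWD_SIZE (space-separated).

After 1 (visit(V)): cur=V back=1 fwd=0
After 2 (back): cur=HOME back=0 fwd=1
After 3 (visit(R)): cur=R back=1 fwd=0
After 4 (back): cur=HOME back=0 fwd=1
After 5 (visit(S)): cur=S back=1 fwd=0
After 6 (back): cur=HOME back=0 fwd=1

HOME 0 1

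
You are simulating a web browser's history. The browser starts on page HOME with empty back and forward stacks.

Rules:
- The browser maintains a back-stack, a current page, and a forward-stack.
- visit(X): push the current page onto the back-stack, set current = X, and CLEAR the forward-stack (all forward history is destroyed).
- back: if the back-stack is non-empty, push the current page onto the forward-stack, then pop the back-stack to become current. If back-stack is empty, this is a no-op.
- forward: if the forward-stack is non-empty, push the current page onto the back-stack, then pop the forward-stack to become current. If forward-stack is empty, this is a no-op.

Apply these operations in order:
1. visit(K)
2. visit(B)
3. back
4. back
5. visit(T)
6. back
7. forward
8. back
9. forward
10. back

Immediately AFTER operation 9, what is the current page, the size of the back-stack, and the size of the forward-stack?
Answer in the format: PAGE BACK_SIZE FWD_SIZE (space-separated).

After 1 (visit(K)): cur=K back=1 fwd=0
After 2 (visit(B)): cur=B back=2 fwd=0
After 3 (back): cur=K back=1 fwd=1
After 4 (back): cur=HOME back=0 fwd=2
After 5 (visit(T)): cur=T back=1 fwd=0
After 6 (back): cur=HOME back=0 fwd=1
After 7 (forward): cur=T back=1 fwd=0
After 8 (back): cur=HOME back=0 fwd=1
After 9 (forward): cur=T back=1 fwd=0

T 1 0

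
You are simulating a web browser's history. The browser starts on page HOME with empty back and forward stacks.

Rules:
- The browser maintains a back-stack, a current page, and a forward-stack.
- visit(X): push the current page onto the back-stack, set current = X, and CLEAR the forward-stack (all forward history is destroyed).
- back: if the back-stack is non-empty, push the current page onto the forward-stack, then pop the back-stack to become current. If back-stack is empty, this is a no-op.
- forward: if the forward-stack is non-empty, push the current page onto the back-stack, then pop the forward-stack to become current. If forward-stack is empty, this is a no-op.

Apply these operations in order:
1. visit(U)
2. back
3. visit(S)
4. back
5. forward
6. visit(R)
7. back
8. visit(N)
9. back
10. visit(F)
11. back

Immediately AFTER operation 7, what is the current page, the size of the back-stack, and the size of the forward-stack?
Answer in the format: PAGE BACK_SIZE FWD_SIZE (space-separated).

After 1 (visit(U)): cur=U back=1 fwd=0
After 2 (back): cur=HOME back=0 fwd=1
After 3 (visit(S)): cur=S back=1 fwd=0
After 4 (back): cur=HOME back=0 fwd=1
After 5 (forward): cur=S back=1 fwd=0
After 6 (visit(R)): cur=R back=2 fwd=0
After 7 (back): cur=S back=1 fwd=1

S 1 1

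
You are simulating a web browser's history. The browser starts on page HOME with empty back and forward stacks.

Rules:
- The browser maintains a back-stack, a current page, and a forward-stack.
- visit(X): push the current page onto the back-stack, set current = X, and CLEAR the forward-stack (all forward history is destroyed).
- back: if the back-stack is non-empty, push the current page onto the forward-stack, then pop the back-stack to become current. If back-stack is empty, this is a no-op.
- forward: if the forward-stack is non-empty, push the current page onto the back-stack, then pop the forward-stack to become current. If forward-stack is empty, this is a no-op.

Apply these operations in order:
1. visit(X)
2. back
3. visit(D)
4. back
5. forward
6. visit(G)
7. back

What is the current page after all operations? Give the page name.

After 1 (visit(X)): cur=X back=1 fwd=0
After 2 (back): cur=HOME back=0 fwd=1
After 3 (visit(D)): cur=D back=1 fwd=0
After 4 (back): cur=HOME back=0 fwd=1
After 5 (forward): cur=D back=1 fwd=0
After 6 (visit(G)): cur=G back=2 fwd=0
After 7 (back): cur=D back=1 fwd=1

Answer: D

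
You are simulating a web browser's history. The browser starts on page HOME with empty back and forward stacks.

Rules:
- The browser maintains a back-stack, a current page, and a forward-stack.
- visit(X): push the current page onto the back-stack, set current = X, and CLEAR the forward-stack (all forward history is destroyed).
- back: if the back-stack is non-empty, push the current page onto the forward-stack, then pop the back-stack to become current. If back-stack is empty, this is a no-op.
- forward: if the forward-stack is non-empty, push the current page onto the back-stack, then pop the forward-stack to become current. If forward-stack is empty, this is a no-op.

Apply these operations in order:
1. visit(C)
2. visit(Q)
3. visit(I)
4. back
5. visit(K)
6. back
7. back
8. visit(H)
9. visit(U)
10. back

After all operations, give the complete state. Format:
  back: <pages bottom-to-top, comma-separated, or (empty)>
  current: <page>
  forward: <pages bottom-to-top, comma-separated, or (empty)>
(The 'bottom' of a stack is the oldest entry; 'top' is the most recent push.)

After 1 (visit(C)): cur=C back=1 fwd=0
After 2 (visit(Q)): cur=Q back=2 fwd=0
After 3 (visit(I)): cur=I back=3 fwd=0
After 4 (back): cur=Q back=2 fwd=1
After 5 (visit(K)): cur=K back=3 fwd=0
After 6 (back): cur=Q back=2 fwd=1
After 7 (back): cur=C back=1 fwd=2
After 8 (visit(H)): cur=H back=2 fwd=0
After 9 (visit(U)): cur=U back=3 fwd=0
After 10 (back): cur=H back=2 fwd=1

Answer: back: HOME,C
current: H
forward: U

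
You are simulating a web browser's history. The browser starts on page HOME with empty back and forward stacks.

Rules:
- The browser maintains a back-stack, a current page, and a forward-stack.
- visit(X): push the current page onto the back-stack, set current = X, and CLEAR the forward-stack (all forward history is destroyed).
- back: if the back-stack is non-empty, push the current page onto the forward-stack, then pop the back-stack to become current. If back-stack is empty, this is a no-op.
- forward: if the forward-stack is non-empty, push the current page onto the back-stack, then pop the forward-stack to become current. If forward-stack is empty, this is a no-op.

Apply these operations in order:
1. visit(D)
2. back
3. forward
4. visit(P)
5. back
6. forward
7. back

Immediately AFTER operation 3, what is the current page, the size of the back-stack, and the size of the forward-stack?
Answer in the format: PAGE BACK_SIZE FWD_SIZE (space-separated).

After 1 (visit(D)): cur=D back=1 fwd=0
After 2 (back): cur=HOME back=0 fwd=1
After 3 (forward): cur=D back=1 fwd=0

D 1 0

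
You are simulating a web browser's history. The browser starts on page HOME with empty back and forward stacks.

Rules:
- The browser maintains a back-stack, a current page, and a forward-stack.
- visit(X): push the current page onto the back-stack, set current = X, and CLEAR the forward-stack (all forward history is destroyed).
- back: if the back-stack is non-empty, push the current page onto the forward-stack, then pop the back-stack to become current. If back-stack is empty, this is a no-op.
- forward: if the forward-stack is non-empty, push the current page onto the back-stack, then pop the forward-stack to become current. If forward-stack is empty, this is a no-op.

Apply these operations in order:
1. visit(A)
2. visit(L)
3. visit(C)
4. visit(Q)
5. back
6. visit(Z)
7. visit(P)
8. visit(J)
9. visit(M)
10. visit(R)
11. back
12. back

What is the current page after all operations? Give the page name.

Answer: J

Derivation:
After 1 (visit(A)): cur=A back=1 fwd=0
After 2 (visit(L)): cur=L back=2 fwd=0
After 3 (visit(C)): cur=C back=3 fwd=0
After 4 (visit(Q)): cur=Q back=4 fwd=0
After 5 (back): cur=C back=3 fwd=1
After 6 (visit(Z)): cur=Z back=4 fwd=0
After 7 (visit(P)): cur=P back=5 fwd=0
After 8 (visit(J)): cur=J back=6 fwd=0
After 9 (visit(M)): cur=M back=7 fwd=0
After 10 (visit(R)): cur=R back=8 fwd=0
After 11 (back): cur=M back=7 fwd=1
After 12 (back): cur=J back=6 fwd=2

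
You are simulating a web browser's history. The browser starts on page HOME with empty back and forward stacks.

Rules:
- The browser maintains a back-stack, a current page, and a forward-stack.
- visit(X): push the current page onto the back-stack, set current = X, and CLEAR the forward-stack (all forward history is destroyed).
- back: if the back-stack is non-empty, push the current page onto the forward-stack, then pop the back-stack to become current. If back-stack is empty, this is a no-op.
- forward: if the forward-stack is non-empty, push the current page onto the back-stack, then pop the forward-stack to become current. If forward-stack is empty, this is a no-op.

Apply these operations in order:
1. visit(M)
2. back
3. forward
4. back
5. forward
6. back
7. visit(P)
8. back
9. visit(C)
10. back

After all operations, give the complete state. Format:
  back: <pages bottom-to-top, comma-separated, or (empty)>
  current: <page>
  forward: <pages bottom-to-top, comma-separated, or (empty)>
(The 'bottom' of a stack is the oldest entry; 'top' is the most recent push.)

After 1 (visit(M)): cur=M back=1 fwd=0
After 2 (back): cur=HOME back=0 fwd=1
After 3 (forward): cur=M back=1 fwd=0
After 4 (back): cur=HOME back=0 fwd=1
After 5 (forward): cur=M back=1 fwd=0
After 6 (back): cur=HOME back=0 fwd=1
After 7 (visit(P)): cur=P back=1 fwd=0
After 8 (back): cur=HOME back=0 fwd=1
After 9 (visit(C)): cur=C back=1 fwd=0
After 10 (back): cur=HOME back=0 fwd=1

Answer: back: (empty)
current: HOME
forward: C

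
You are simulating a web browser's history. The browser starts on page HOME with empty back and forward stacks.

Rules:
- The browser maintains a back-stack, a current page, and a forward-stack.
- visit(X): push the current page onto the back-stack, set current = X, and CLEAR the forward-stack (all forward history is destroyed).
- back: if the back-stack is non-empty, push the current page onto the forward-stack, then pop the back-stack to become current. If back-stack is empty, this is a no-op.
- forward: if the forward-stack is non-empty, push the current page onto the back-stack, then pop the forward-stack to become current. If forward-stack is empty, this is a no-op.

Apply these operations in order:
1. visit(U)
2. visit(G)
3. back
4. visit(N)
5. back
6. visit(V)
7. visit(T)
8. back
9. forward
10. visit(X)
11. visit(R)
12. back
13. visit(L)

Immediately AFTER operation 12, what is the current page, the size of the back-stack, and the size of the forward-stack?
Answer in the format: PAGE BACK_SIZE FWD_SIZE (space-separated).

After 1 (visit(U)): cur=U back=1 fwd=0
After 2 (visit(G)): cur=G back=2 fwd=0
After 3 (back): cur=U back=1 fwd=1
After 4 (visit(N)): cur=N back=2 fwd=0
After 5 (back): cur=U back=1 fwd=1
After 6 (visit(V)): cur=V back=2 fwd=0
After 7 (visit(T)): cur=T back=3 fwd=0
After 8 (back): cur=V back=2 fwd=1
After 9 (forward): cur=T back=3 fwd=0
After 10 (visit(X)): cur=X back=4 fwd=0
After 11 (visit(R)): cur=R back=5 fwd=0
After 12 (back): cur=X back=4 fwd=1

X 4 1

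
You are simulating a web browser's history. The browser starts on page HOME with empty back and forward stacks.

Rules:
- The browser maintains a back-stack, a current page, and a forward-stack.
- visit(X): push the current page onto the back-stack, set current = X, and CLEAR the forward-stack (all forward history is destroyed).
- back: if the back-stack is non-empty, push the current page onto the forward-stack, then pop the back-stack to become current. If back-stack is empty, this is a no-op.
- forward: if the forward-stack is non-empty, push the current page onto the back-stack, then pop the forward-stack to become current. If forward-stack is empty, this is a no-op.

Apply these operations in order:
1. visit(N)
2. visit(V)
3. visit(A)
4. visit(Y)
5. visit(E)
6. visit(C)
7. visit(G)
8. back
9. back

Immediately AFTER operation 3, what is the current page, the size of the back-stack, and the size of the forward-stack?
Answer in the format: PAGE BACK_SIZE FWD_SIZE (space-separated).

After 1 (visit(N)): cur=N back=1 fwd=0
After 2 (visit(V)): cur=V back=2 fwd=0
After 3 (visit(A)): cur=A back=3 fwd=0

A 3 0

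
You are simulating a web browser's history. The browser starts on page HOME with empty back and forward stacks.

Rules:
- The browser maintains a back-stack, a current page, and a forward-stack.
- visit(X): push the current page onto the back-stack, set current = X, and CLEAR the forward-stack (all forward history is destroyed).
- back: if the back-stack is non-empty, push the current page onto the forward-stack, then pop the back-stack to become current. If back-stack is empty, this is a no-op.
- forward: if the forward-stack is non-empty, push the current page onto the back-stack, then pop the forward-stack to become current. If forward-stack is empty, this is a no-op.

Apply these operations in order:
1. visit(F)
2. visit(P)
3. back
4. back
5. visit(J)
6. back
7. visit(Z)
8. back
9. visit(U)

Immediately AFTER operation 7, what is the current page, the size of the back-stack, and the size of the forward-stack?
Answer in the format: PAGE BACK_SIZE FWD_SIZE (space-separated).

After 1 (visit(F)): cur=F back=1 fwd=0
After 2 (visit(P)): cur=P back=2 fwd=0
After 3 (back): cur=F back=1 fwd=1
After 4 (back): cur=HOME back=0 fwd=2
After 5 (visit(J)): cur=J back=1 fwd=0
After 6 (back): cur=HOME back=0 fwd=1
After 7 (visit(Z)): cur=Z back=1 fwd=0

Z 1 0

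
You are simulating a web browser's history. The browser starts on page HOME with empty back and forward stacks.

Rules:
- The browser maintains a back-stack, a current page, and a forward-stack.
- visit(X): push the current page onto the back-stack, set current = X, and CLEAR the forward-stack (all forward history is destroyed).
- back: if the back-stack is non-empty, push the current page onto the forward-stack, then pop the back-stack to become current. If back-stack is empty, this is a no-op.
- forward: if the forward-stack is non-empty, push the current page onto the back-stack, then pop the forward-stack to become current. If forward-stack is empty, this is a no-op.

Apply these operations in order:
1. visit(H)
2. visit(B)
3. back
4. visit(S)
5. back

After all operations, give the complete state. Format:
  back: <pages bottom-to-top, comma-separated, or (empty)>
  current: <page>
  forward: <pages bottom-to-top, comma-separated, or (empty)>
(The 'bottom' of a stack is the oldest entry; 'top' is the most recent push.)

After 1 (visit(H)): cur=H back=1 fwd=0
After 2 (visit(B)): cur=B back=2 fwd=0
After 3 (back): cur=H back=1 fwd=1
After 4 (visit(S)): cur=S back=2 fwd=0
After 5 (back): cur=H back=1 fwd=1

Answer: back: HOME
current: H
forward: S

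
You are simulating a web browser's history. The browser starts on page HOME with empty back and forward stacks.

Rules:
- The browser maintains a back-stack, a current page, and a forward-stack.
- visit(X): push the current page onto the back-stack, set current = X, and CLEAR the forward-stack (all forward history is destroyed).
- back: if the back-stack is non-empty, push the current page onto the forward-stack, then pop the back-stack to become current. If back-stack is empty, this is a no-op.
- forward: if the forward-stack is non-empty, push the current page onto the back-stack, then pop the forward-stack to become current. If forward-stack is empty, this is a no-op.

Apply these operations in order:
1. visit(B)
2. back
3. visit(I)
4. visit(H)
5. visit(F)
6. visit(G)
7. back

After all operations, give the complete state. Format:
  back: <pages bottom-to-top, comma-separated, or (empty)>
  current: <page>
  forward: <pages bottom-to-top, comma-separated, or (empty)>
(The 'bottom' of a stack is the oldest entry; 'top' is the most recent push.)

After 1 (visit(B)): cur=B back=1 fwd=0
After 2 (back): cur=HOME back=0 fwd=1
After 3 (visit(I)): cur=I back=1 fwd=0
After 4 (visit(H)): cur=H back=2 fwd=0
After 5 (visit(F)): cur=F back=3 fwd=0
After 6 (visit(G)): cur=G back=4 fwd=0
After 7 (back): cur=F back=3 fwd=1

Answer: back: HOME,I,H
current: F
forward: G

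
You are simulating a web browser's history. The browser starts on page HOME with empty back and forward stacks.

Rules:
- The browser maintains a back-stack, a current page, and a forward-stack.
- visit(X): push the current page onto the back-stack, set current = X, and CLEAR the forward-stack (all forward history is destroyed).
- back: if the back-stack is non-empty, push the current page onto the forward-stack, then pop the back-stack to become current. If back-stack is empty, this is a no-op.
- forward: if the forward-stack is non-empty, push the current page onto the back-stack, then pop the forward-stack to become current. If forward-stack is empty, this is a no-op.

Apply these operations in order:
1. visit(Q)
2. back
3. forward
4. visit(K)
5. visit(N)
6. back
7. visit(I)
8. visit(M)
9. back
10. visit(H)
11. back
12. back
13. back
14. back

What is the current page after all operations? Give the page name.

After 1 (visit(Q)): cur=Q back=1 fwd=0
After 2 (back): cur=HOME back=0 fwd=1
After 3 (forward): cur=Q back=1 fwd=0
After 4 (visit(K)): cur=K back=2 fwd=0
After 5 (visit(N)): cur=N back=3 fwd=0
After 6 (back): cur=K back=2 fwd=1
After 7 (visit(I)): cur=I back=3 fwd=0
After 8 (visit(M)): cur=M back=4 fwd=0
After 9 (back): cur=I back=3 fwd=1
After 10 (visit(H)): cur=H back=4 fwd=0
After 11 (back): cur=I back=3 fwd=1
After 12 (back): cur=K back=2 fwd=2
After 13 (back): cur=Q back=1 fwd=3
After 14 (back): cur=HOME back=0 fwd=4

Answer: HOME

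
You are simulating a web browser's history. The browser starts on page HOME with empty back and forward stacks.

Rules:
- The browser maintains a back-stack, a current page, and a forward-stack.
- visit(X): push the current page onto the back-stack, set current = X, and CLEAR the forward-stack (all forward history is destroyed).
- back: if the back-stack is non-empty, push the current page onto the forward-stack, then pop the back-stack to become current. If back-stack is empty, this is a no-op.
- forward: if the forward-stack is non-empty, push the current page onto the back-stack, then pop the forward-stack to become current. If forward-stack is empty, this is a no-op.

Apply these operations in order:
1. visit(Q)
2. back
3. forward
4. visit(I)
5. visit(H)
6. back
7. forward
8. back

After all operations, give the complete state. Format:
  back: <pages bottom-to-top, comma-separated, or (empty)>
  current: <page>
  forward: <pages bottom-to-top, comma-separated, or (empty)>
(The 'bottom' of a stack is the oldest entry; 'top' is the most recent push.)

Answer: back: HOME,Q
current: I
forward: H

Derivation:
After 1 (visit(Q)): cur=Q back=1 fwd=0
After 2 (back): cur=HOME back=0 fwd=1
After 3 (forward): cur=Q back=1 fwd=0
After 4 (visit(I)): cur=I back=2 fwd=0
After 5 (visit(H)): cur=H back=3 fwd=0
After 6 (back): cur=I back=2 fwd=1
After 7 (forward): cur=H back=3 fwd=0
After 8 (back): cur=I back=2 fwd=1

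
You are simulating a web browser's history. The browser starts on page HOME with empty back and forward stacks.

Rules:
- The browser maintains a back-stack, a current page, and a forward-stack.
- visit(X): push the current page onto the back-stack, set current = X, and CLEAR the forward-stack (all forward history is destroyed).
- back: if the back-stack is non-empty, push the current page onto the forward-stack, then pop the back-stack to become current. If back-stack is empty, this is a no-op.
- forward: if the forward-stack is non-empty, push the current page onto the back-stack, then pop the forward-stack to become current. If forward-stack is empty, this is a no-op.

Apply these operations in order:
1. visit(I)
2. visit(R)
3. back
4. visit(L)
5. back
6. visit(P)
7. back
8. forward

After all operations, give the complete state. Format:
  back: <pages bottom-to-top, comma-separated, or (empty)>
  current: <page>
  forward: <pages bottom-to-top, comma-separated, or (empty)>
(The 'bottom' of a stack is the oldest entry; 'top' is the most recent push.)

After 1 (visit(I)): cur=I back=1 fwd=0
After 2 (visit(R)): cur=R back=2 fwd=0
After 3 (back): cur=I back=1 fwd=1
After 4 (visit(L)): cur=L back=2 fwd=0
After 5 (back): cur=I back=1 fwd=1
After 6 (visit(P)): cur=P back=2 fwd=0
After 7 (back): cur=I back=1 fwd=1
After 8 (forward): cur=P back=2 fwd=0

Answer: back: HOME,I
current: P
forward: (empty)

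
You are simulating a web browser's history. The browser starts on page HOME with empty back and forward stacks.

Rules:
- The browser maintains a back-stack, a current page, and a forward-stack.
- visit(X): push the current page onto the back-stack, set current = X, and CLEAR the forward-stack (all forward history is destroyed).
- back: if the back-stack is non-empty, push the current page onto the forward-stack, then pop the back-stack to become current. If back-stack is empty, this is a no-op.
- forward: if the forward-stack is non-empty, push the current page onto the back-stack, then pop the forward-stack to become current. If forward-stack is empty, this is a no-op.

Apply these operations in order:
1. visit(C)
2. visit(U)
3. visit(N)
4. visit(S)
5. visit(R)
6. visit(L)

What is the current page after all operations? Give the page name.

Answer: L

Derivation:
After 1 (visit(C)): cur=C back=1 fwd=0
After 2 (visit(U)): cur=U back=2 fwd=0
After 3 (visit(N)): cur=N back=3 fwd=0
After 4 (visit(S)): cur=S back=4 fwd=0
After 5 (visit(R)): cur=R back=5 fwd=0
After 6 (visit(L)): cur=L back=6 fwd=0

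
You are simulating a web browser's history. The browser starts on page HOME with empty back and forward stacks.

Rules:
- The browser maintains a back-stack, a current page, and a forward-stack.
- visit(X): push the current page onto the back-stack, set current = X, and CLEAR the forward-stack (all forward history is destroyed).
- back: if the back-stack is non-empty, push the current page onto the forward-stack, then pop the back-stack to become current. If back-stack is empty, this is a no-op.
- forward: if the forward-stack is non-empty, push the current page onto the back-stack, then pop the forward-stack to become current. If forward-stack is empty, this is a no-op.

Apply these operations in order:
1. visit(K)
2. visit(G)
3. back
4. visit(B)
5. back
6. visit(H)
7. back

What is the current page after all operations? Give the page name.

Answer: K

Derivation:
After 1 (visit(K)): cur=K back=1 fwd=0
After 2 (visit(G)): cur=G back=2 fwd=0
After 3 (back): cur=K back=1 fwd=1
After 4 (visit(B)): cur=B back=2 fwd=0
After 5 (back): cur=K back=1 fwd=1
After 6 (visit(H)): cur=H back=2 fwd=0
After 7 (back): cur=K back=1 fwd=1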